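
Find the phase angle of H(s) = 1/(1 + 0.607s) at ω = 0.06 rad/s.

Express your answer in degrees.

Phase = -arctan(ωτ) = -arctan(0.06 × 0.607) = -2.1°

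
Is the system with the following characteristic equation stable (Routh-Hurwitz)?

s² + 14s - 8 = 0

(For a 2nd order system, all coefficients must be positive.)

Coefficients: 1, 14, -8. c=-8 not positive, so system is unstable.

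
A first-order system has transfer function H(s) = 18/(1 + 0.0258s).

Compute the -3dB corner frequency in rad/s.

Corner frequency = 1/τ = 1/0.0258 = 38.76 rad/s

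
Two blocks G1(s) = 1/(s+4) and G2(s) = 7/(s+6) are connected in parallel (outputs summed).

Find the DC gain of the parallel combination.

Parallel: G_eq = G1 + G2. DC gain = G1(0) + G2(0) = 1/4 + 7/6 = 0.25 + 1.1667 = 1.4167.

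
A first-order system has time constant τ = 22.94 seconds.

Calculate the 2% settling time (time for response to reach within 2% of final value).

For first-order system, 2% settling time ≈ 4τ = 4 × 22.94 = 91.76 s.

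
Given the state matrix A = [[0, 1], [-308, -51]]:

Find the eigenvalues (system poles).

det(A - λI) = λ² - (-51)λ + 308 = (λ - (-44))(λ - (-7)). Eigenvalues: -44, -7.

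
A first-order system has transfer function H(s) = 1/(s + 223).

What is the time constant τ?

For H(s) = 1/(s + 1/τ), the pole is at -1/τ = -223, so τ = 1/223 = 0.0045 s.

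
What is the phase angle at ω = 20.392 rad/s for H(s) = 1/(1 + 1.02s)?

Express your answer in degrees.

Phase = -arctan(ωτ) = -arctan(20.392 × 1.02) = -87.2°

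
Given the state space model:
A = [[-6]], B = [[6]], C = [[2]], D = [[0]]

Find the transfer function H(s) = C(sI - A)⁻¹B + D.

(sI - A)⁻¹ = 1/(s + 6). H(s) = 2 × 6/(s + 6) + 0 = 12/(s + 6).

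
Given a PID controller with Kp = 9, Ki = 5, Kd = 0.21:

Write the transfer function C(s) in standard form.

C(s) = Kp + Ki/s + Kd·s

Substituting values: C(s) = 9 + 5/s + 0.21s = (0.21s² + 9s + 5)/s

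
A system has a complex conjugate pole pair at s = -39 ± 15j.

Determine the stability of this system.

Real part of poles is -39 (< 0, left half-plane). Stable.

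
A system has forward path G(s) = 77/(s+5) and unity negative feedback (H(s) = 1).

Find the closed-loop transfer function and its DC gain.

T(s) = G/(1+GH) = [77/(s+5)] / [1 + 77/(s+5)] = 77/(s+5+77) = 77/(s+82). DC gain = 77/82 = 0.9390.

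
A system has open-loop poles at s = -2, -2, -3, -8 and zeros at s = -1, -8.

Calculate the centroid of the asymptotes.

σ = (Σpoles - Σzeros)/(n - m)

σ = (Σpoles - Σzeros)/(n - m) = (-15 - (-9))/(4 - 2) = -6/2 = -3.0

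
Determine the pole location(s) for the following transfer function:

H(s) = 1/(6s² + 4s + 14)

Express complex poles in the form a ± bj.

Discriminant = 4² - 4×6×14 = 16 - 336 = -320 < 0, so the poles are a complex conjugate pair s = (-4 ± j√320)/(2×6). Real part = -4/(2×6) = -4/12 ≈ -0.3333; imaginary part = ±√320/(2×6) ≈ 1.4907. Poles: s = -0.3333 ± 1.4907j.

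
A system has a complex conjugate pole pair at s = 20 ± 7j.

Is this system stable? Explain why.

Real part of poles is 20 (> 0, right half-plane). Unstable.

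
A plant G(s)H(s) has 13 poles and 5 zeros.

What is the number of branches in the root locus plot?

Root locus has n branches where n = number of poles = 13.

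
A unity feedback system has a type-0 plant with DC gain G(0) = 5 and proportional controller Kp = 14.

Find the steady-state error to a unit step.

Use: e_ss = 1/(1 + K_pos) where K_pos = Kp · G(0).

K_pos = Kp · G(0) = 14 × 5 = 70. e_ss = 1/(1 + 70) = 0.0141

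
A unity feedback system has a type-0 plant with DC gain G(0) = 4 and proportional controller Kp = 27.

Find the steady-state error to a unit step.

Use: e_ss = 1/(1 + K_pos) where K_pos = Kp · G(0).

K_pos = Kp · G(0) = 27 × 4 = 108. e_ss = 1/(1 + 108) = 0.0092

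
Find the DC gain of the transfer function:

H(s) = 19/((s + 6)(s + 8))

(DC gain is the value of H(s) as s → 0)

DC gain = H(0) = 19/(6 × 8) = 19/48 = 0.3958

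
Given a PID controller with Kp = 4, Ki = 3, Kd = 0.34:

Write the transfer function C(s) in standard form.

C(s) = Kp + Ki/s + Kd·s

Substituting values: C(s) = 4 + 3/s + 0.34s = (0.34s² + 4s + 3)/s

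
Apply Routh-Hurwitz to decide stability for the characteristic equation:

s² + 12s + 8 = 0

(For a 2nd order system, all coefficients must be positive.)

Coefficients: 1, 12, 8. All positive, so system is stable.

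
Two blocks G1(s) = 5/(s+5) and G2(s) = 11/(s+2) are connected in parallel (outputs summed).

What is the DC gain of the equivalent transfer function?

Parallel: G_eq = G1 + G2. DC gain = G1(0) + G2(0) = 5/5 + 11/2 = 1 + 5.5 = 6.5.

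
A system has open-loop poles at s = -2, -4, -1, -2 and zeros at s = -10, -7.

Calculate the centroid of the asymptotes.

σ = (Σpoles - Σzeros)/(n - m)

σ = (Σpoles - Σzeros)/(n - m) = (-9 - (-17))/(4 - 2) = 8/2 = 4.0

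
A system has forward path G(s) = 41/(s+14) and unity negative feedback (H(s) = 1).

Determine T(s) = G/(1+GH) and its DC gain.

T(s) = G/(1+GH) = [41/(s+14)] / [1 + 41/(s+14)] = 41/(s+14+41) = 41/(s+55). DC gain = 41/55 = 0.7455.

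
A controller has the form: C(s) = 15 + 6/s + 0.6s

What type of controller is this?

This is a Proportional-Integral-Derivative (PID) controller.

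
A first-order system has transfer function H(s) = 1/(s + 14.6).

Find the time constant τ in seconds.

For H(s) = 1/(s + 1/τ), the pole is at -1/τ = -14.6, so τ = 1/14.6 = 0.0685 s.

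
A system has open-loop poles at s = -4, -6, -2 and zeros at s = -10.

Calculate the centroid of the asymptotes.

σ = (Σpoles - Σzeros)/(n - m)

σ = (Σpoles - Σzeros)/(n - m) = (-12 - (-10))/(3 - 1) = -2/2 = -1.0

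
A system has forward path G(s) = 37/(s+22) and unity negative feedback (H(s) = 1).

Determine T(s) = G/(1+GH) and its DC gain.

T(s) = G/(1+GH) = [37/(s+22)] / [1 + 37/(s+22)] = 37/(s+22+37) = 37/(s+59). DC gain = 37/59 = 0.6271.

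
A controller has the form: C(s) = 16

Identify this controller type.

This is a Proportional (P) controller.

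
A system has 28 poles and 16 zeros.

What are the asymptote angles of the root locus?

n - m = 28 - 16 = 12. Angles: θk = (2k + 1)·180°/12 = 15°, 45°, 75°, 105°, 135°, 165°, 195°, 225°, 255°, 285°, 315°, 345°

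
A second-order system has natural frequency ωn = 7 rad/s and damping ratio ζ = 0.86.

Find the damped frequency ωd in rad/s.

ωd = ωn√(1 - ζ²) = 7√(1 - 0.86²) = 3.57 rad/s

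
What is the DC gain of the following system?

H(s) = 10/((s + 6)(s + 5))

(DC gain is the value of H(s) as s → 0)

DC gain = H(0) = 10/(6 × 5) = 10/30 = 0.3333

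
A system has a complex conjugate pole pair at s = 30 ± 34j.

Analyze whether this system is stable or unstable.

Real part of poles is 30 (> 0, right half-plane). Unstable.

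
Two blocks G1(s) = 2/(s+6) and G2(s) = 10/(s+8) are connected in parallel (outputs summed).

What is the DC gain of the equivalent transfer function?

Parallel: G_eq = G1 + G2. DC gain = G1(0) + G2(0) = 2/6 + 10/8 = 0.3333 + 1.25 = 1.5833.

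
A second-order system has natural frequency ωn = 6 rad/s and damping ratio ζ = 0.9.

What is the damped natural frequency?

ωd = ωn√(1 - ζ²) = 6√(1 - 0.9²) = 2.62 rad/s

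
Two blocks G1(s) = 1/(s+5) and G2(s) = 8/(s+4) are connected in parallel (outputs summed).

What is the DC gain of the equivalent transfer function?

Parallel: G_eq = G1 + G2. DC gain = G1(0) + G2(0) = 1/5 + 8/4 = 0.2 + 2 = 2.2.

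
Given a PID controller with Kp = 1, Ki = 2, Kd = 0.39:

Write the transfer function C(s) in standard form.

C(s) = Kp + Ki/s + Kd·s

Substituting values: C(s) = 1 + 2/s + 0.39s = (0.39s² + s + 2)/s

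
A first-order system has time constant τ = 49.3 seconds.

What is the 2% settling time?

For first-order system, 2% settling time ≈ 4τ = 4 × 49.3 = 197.2 s.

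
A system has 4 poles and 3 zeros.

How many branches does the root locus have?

Root locus has n branches where n = number of poles = 4.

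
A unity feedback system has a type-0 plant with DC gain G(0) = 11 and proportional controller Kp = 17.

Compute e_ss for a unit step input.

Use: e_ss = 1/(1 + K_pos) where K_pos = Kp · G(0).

K_pos = Kp · G(0) = 17 × 11 = 187. e_ss = 1/(1 + 187) = 0.0053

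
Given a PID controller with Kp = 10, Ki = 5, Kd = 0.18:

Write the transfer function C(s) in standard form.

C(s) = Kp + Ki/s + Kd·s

Substituting values: C(s) = 10 + 5/s + 0.18s = (0.18s² + 10s + 5)/s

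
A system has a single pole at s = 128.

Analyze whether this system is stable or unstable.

Pole at s = 128 is in the right half-plane. Unstable.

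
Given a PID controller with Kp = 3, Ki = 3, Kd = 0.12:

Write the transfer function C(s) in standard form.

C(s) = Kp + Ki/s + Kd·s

Substituting values: C(s) = 3 + 3/s + 0.12s = (0.12s² + 3s + 3)/s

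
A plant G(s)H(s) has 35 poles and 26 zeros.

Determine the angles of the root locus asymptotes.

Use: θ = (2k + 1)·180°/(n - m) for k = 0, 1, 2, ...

n - m = 35 - 26 = 9. Angles: θk = (2k + 1)·180°/9 = 20°, 60°, 100°, 140°, 180°, 220°, 260°, 300°, 340°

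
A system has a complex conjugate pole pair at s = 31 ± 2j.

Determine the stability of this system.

Real part of poles is 31 (> 0, right half-plane). Unstable.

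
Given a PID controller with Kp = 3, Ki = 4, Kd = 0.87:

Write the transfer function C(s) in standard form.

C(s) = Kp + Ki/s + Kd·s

Substituting values: C(s) = 3 + 4/s + 0.87s = (0.87s² + 3s + 4)/s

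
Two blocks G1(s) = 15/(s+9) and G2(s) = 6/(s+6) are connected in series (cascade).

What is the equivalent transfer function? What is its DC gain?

Series: multiply transfer functions. G_eq = 15/(s+9) × 6/(s+6) = 90/((s+9)(s+6)). DC gain = 90/(9×6) = 1.6667.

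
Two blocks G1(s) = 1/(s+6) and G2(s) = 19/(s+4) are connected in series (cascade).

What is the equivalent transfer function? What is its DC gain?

Series: multiply transfer functions. G_eq = 1/(s+6) × 19/(s+4) = 19/((s+6)(s+4)). DC gain = 19/(6×4) = 0.7917.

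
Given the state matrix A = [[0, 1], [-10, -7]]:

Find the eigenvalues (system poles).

det(A - λI) = λ² - (-7)λ + 10 = (λ - (-5))(λ - (-2)). Eigenvalues: -5, -2.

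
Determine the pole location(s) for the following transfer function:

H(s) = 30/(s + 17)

Pole is where denominator = 0: s + 17 = 0, so s = -17.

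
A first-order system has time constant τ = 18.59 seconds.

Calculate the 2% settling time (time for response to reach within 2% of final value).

For first-order system, 2% settling time ≈ 4τ = 4 × 18.59 = 74.36 s.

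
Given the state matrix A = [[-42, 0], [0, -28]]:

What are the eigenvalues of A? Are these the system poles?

For diagonal matrix, eigenvalues are diagonal entries: λ₁ = -42, λ₂ = -28. Eigenvalues of A = system poles.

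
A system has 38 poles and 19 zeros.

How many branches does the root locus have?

Root locus has n branches where n = number of poles = 38.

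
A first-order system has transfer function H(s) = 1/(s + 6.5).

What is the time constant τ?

For H(s) = 1/(s + 1/τ), the pole is at -1/τ = -6.5, so τ = 1/6.5 = 0.1538 s.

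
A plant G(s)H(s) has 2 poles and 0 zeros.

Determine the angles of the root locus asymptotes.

n - m = 2 - 0 = 2. Angles: θk = (2k + 1)·180°/2 = 90°, 270°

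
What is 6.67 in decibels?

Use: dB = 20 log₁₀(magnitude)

dB = 20 log₁₀(6.67) = 16.5 dB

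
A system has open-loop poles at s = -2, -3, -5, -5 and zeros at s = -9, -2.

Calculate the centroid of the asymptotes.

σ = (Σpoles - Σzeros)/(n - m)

σ = (Σpoles - Σzeros)/(n - m) = (-15 - (-11))/(4 - 2) = -4/2 = -2.0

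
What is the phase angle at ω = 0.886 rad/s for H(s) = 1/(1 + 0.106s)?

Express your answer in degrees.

Phase = -arctan(ωτ) = -arctan(0.886 × 0.106) = -5.4°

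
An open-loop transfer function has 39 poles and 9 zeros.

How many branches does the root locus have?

Root locus has n branches where n = number of poles = 39.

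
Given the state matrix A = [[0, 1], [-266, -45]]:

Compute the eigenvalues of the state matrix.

det(A - λI) = λ² - (-45)λ + 266 = (λ - (-7))(λ - (-38)). Eigenvalues: -7, -38.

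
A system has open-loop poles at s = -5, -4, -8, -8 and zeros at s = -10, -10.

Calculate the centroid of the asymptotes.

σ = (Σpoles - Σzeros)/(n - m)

σ = (Σpoles - Σzeros)/(n - m) = (-25 - (-20))/(4 - 2) = -5/2 = -2.5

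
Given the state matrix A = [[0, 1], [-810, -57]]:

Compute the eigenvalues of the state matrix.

det(A - λI) = λ² - (-57)λ + 810 = (λ - (-30))(λ - (-27)). Eigenvalues: -30, -27.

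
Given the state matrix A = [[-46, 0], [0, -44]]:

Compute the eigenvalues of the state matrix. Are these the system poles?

For diagonal matrix, eigenvalues are diagonal entries: λ₁ = -46, λ₂ = -44. Eigenvalues of A = system poles.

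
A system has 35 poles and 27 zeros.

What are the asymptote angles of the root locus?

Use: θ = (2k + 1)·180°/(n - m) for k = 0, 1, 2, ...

n - m = 35 - 27 = 8. Angles: θk = (2k + 1)·180°/8 = 22.5°, 67.5°, 112.5°, 157.5°, 202.5°, 247.5°, 292.5°, 337.5°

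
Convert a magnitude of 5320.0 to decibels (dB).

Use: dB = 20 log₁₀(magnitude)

dB = 20 log₁₀(5320.0) = 74.5 dB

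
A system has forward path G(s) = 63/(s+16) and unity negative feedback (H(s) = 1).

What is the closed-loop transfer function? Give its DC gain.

T(s) = G/(1+GH) = [63/(s+16)] / [1 + 63/(s+16)] = 63/(s+16+63) = 63/(s+79). DC gain = 63/79 = 0.7975.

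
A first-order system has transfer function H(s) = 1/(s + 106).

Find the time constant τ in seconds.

For H(s) = 1/(s + 1/τ), the pole is at -1/τ = -106, so τ = 1/106 = 0.0094 s.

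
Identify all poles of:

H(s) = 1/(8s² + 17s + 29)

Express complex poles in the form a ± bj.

Discriminant = 17² - 4×8×29 = 289 - 928 = -639 < 0, so the poles are a complex conjugate pair s = (-17 ± j√639)/(2×8). Real part = -17/(2×8) = -17/16 = -1.0625; imaginary part = ±√639/(2×8) ≈ 1.5799. Poles: s = -1.0625 ± 1.5799j.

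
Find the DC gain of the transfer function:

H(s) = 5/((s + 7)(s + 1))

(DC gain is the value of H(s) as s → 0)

DC gain = H(0) = 5/(7 × 1) = 5/7 = 0.7143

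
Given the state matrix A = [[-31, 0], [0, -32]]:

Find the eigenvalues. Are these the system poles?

For diagonal matrix, eigenvalues are diagonal entries: λ₁ = -31, λ₂ = -32. Eigenvalues of A = system poles.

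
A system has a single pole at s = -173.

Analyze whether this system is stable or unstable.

Pole at s = -173 is in the left half-plane. Stable.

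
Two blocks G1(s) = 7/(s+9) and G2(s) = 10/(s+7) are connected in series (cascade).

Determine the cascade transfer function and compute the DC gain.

Series: multiply transfer functions. G_eq = 7/(s+9) × 10/(s+7) = 70/((s+9)(s+7)). DC gain = 70/(9×7) = 1.1111.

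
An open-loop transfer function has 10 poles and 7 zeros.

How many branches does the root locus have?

Root locus has n branches where n = number of poles = 10.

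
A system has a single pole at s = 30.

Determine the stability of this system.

Pole at s = 30 is in the right half-plane. Unstable.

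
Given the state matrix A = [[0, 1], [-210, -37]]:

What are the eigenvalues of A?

det(A - λI) = λ² - (-37)λ + 210 = (λ - (-7))(λ - (-30)). Eigenvalues: -7, -30.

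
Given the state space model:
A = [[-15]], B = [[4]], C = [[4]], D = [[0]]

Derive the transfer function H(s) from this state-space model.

(sI - A)⁻¹ = 1/(s + 15). H(s) = 4 × 4/(s + 15) + 0 = 16/(s + 15).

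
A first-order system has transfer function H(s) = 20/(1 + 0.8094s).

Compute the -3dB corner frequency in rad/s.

Corner frequency = 1/τ = 1/0.8094 = 1.235 rad/s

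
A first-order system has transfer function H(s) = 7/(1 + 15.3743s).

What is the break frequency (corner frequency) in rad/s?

Corner frequency = 1/τ = 1/15.3743 = 0.065 rad/s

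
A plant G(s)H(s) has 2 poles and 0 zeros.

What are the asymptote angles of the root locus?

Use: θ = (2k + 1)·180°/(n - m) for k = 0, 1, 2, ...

n - m = 2 - 0 = 2. Angles: θk = (2k + 1)·180°/2 = 90°, 270°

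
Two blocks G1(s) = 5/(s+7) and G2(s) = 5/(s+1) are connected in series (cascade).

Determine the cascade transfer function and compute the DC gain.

Series: multiply transfer functions. G_eq = 5/(s+7) × 5/(s+1) = 25/((s+7)(s+1)). DC gain = 25/(7×1) = 3.5714.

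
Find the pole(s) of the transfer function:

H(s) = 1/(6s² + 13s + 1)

Discriminant = 13² - 4×6×1 = 169 - 24 = 145 > 0, so two distinct real poles. Using quadratic formula: s = (-13 ± √145)/(2×6) = (-13 ± √145)/12, with √145 ≈ 12.0416. s₁ ≈ -0.0799, s₂ ≈ -2.0868. Poles: s₁ = -0.0799, s₂ = -2.0868.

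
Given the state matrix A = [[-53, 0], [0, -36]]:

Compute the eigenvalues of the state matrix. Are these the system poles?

For diagonal matrix, eigenvalues are diagonal entries: λ₁ = -53, λ₂ = -36. Eigenvalues of A = system poles.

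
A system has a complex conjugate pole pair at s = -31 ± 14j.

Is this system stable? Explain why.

Real part of poles is -31 (< 0, left half-plane). Stable.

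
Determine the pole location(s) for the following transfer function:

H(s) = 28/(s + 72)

Pole is where denominator = 0: s + 72 = 0, so s = -72.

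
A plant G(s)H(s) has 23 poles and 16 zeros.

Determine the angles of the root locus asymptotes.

n - m = 23 - 16 = 7. Angles: θk = (2k + 1)·180°/7 = 25.71°, 77.14°, 128.57°, 180°, 231.43°, 282.86°, 334.29°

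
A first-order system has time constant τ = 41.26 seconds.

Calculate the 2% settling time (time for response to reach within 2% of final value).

For first-order system, 2% settling time ≈ 4τ = 4 × 41.26 = 165.04 s.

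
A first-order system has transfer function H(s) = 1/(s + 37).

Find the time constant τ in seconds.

For H(s) = 1/(s + 1/τ), the pole is at -1/τ = -37, so τ = 1/37 = 0.0270 s.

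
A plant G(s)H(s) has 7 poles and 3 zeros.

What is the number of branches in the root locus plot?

Root locus has n branches where n = number of poles = 7.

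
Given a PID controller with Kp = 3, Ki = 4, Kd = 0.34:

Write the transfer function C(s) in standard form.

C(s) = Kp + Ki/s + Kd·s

Substituting values: C(s) = 3 + 4/s + 0.34s = (0.34s² + 3s + 4)/s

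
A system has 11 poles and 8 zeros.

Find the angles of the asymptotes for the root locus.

n - m = 11 - 8 = 3. Angles: θk = (2k + 1)·180°/3 = 60°, 180°, 300°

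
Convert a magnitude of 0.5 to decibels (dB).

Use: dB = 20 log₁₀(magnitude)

dB = 20 log₁₀(0.5) = -6.0 dB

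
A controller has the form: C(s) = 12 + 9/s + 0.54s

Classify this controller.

This is a Proportional-Integral-Derivative (PID) controller.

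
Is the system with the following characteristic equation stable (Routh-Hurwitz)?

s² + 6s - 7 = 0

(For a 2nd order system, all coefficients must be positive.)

Coefficients: 1, 6, -7. c=-7 not positive, so system is unstable.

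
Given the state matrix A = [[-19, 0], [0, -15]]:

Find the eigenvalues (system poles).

For diagonal matrix, eigenvalues are diagonal entries: λ₁ = -19, λ₂ = -15.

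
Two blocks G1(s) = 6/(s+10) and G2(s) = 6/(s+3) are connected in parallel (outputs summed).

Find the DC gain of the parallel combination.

Parallel: G_eq = G1 + G2. DC gain = G1(0) + G2(0) = 6/10 + 6/3 = 0.6 + 2 = 2.6.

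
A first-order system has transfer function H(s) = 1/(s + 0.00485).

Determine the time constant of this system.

For H(s) = 1/(s + 1/τ), the pole is at -1/τ = -0.00485, so τ = 1/0.00485 = 206.2 s.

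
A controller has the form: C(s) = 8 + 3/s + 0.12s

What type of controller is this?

This is a Proportional-Integral-Derivative (PID) controller.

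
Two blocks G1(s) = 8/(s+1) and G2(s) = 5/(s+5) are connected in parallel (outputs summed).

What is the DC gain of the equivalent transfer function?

Parallel: G_eq = G1 + G2. DC gain = G1(0) + G2(0) = 8/1 + 5/5 = 8 + 1 = 9.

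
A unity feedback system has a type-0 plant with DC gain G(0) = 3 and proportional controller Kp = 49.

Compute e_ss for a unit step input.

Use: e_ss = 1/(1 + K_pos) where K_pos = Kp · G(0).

K_pos = Kp · G(0) = 49 × 3 = 147. e_ss = 1/(1 + 147) = 0.0068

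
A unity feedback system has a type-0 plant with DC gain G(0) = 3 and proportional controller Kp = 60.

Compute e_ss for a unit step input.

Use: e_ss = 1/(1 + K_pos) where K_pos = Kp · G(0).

K_pos = Kp · G(0) = 60 × 3 = 180. e_ss = 1/(1 + 180) = 0.0055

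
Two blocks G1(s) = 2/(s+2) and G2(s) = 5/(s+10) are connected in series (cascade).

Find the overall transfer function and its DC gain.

Series: multiply transfer functions. G_eq = 2/(s+2) × 5/(s+10) = 10/((s+2)(s+10)). DC gain = 10/(2×10) = 0.5.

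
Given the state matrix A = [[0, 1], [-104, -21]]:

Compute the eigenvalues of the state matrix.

det(A - λI) = λ² - (-21)λ + 104 = (λ - (-13))(λ - (-8)). Eigenvalues: -13, -8.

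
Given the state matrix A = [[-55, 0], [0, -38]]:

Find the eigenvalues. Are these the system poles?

For diagonal matrix, eigenvalues are diagonal entries: λ₁ = -55, λ₂ = -38. Eigenvalues of A = system poles.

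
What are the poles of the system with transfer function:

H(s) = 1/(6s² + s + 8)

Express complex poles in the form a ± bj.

Discriminant = 1² - 4×6×8 = 1 - 192 = -191 < 0, so the poles are a complex conjugate pair s = (-1 ± j√191)/(2×6). Real part = -1/(2×6) = -1/12 ≈ -0.0833; imaginary part = ±√191/(2×6) ≈ 1.1517. Poles: s = -0.0833 ± 1.1517j.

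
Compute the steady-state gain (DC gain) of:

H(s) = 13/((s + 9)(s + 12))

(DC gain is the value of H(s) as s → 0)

DC gain = H(0) = 13/(9 × 12) = 13/108 = 0.1204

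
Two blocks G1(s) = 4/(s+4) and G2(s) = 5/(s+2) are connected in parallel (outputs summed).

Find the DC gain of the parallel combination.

Parallel: G_eq = G1 + G2. DC gain = G1(0) + G2(0) = 4/4 + 5/2 = 1 + 2.5 = 3.5.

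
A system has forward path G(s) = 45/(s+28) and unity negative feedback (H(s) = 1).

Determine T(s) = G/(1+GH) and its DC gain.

T(s) = G/(1+GH) = [45/(s+28)] / [1 + 45/(s+28)] = 45/(s+28+45) = 45/(s+73). DC gain = 45/73 = 0.6164.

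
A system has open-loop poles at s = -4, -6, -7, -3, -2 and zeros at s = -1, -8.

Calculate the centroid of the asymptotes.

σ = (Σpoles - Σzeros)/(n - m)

σ = (Σpoles - Σzeros)/(n - m) = (-22 - (-9))/(5 - 2) = -13/3 = -4.33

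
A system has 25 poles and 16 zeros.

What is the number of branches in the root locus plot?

Root locus has n branches where n = number of poles = 25.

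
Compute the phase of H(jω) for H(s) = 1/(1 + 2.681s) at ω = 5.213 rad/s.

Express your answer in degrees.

Phase = -arctan(ωτ) = -arctan(5.213 × 2.681) = -85.9°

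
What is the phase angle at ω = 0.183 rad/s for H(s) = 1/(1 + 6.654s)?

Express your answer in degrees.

Phase = -arctan(ωτ) = -arctan(0.183 × 6.654) = -50.6°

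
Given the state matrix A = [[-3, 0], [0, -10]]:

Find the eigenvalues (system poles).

For diagonal matrix, eigenvalues are diagonal entries: λ₁ = -3, λ₂ = -10.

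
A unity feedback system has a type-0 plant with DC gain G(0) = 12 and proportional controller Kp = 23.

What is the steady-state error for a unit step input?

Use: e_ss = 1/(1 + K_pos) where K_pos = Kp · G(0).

K_pos = Kp · G(0) = 23 × 12 = 276. e_ss = 1/(1 + 276) = 0.0036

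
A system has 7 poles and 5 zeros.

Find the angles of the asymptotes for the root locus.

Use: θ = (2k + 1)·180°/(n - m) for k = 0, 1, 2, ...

n - m = 7 - 5 = 2. Angles: θk = (2k + 1)·180°/2 = 90°, 270°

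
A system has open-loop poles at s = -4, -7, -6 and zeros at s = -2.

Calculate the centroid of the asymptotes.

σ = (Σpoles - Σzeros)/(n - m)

σ = (Σpoles - Σzeros)/(n - m) = (-17 - (-2))/(3 - 1) = -15/2 = -7.5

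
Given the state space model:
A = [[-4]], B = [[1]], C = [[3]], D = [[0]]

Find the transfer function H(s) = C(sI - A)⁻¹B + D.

(sI - A)⁻¹ = 1/(s + 4). H(s) = 3 × 1/(s + 4) + 0 = 3/(s + 4).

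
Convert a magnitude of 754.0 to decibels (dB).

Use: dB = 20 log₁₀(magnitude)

dB = 20 log₁₀(754.0) = 57.5 dB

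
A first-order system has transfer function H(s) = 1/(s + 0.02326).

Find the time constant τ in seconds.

For H(s) = 1/(s + 1/τ), the pole is at -1/τ = -0.02326, so τ = 1/0.02326 = 42.99 s.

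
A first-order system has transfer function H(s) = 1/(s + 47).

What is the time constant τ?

For H(s) = 1/(s + 1/τ), the pole is at -1/τ = -47, so τ = 1/47 = 0.0213 s.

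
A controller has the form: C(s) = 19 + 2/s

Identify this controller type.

This is a Proportional-Integral (PI) controller.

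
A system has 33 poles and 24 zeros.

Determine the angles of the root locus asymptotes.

n - m = 33 - 24 = 9. Angles: θk = (2k + 1)·180°/9 = 20°, 60°, 100°, 140°, 180°, 220°, 260°, 300°, 340°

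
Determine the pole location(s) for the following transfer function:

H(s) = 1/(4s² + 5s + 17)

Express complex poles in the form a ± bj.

Discriminant = 5² - 4×4×17 = 25 - 272 = -247 < 0, so the poles are a complex conjugate pair s = (-5 ± j√247)/(2×4). Real part = -5/(2×4) = -5/8 = -0.625; imaginary part = ±√247/(2×4) ≈ 1.9645. Poles: s = -0.625 ± 1.9645j.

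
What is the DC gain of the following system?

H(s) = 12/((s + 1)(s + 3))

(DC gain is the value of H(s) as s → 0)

DC gain = H(0) = 12/(1 × 3) = 12/3 = 4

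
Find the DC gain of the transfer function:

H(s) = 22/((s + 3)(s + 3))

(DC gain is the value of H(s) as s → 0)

DC gain = H(0) = 22/(3 × 3) = 22/9 = 2.4444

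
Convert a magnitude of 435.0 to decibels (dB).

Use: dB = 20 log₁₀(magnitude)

dB = 20 log₁₀(435.0) = 52.8 dB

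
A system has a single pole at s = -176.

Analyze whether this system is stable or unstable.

Pole at s = -176 is in the left half-plane. Stable.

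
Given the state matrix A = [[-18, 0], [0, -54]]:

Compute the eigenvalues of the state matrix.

For diagonal matrix, eigenvalues are diagonal entries: λ₁ = -18, λ₂ = -54.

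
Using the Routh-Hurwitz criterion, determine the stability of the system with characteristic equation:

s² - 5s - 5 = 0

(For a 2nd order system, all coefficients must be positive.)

Coefficients: 1, -5, -5. b=-5, c=-5 not positive, so system is unstable.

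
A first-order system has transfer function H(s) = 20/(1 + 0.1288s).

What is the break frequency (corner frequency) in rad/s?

Corner frequency = 1/τ = 1/0.1288 = 7.764 rad/s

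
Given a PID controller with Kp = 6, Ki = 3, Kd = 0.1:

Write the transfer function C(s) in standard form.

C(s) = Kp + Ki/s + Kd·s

Substituting values: C(s) = 6 + 3/s + 0.1s = (0.1s² + 6s + 3)/s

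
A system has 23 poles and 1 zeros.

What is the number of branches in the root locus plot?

Root locus has n branches where n = number of poles = 23.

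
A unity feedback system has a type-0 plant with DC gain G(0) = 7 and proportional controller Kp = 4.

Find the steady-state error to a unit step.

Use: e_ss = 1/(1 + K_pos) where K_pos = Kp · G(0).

K_pos = Kp · G(0) = 4 × 7 = 28. e_ss = 1/(1 + 28) = 0.0345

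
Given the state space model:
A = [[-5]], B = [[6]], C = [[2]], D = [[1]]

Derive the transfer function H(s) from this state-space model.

(sI - A)⁻¹ = 1/(s + 5). H(s) = 2×6/(s + 5) + 1 = (s + 17)/(s + 5).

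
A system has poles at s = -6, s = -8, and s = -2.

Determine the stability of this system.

All poles are in the left half-plane. System is stable.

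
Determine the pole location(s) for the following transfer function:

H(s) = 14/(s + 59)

Pole is where denominator = 0: s + 59 = 0, so s = -59.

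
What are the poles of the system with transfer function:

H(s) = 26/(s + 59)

Pole is where denominator = 0: s + 59 = 0, so s = -59.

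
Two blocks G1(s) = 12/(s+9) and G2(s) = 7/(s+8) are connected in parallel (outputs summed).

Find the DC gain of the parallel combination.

Parallel: G_eq = G1 + G2. DC gain = G1(0) + G2(0) = 12/9 + 7/8 = 1.3333 + 0.875 = 2.2083.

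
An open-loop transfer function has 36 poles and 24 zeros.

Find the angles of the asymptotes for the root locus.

n - m = 36 - 24 = 12. Angles: θk = (2k + 1)·180°/12 = 15°, 45°, 75°, 105°, 135°, 165°, 195°, 225°, 255°, 285°, 315°, 345°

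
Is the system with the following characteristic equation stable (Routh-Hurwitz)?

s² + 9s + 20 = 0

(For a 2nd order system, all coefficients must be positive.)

Coefficients: 1, 9, 20. All positive, so system is stable.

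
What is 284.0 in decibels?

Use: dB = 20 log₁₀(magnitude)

dB = 20 log₁₀(284.0) = 49.1 dB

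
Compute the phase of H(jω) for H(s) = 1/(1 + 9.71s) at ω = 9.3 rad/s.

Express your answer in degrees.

Phase = -arctan(ωτ) = -arctan(9.3 × 9.71) = -89.4°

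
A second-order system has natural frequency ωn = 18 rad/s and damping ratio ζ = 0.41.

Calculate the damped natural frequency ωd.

ωd = ωn√(1 - ζ²) = 18√(1 - 0.41²) = 16.42 rad/s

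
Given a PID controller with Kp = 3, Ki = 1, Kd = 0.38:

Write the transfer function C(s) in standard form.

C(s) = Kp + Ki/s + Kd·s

Substituting values: C(s) = 3 + 1/s + 0.38s = (0.38s² + 3s + 1)/s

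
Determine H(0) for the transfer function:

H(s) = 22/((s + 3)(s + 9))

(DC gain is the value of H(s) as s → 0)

DC gain = H(0) = 22/(3 × 9) = 22/27 = 0.8148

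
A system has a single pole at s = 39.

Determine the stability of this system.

Pole at s = 39 is in the right half-plane. Unstable.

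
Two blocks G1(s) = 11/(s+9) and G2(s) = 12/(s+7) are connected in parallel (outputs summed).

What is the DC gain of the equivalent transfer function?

Parallel: G_eq = G1 + G2. DC gain = G1(0) + G2(0) = 11/9 + 12/7 = 1.2222 + 1.7143 = 2.9365.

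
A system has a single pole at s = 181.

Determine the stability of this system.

Pole at s = 181 is in the right half-plane. Unstable.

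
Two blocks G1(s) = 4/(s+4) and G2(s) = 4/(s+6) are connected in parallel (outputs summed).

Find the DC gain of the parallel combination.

Parallel: G_eq = G1 + G2. DC gain = G1(0) + G2(0) = 4/4 + 4/6 = 1 + 0.6667 = 1.6667.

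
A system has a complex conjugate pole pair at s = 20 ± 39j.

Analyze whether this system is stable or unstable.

Real part of poles is 20 (> 0, right half-plane). Unstable.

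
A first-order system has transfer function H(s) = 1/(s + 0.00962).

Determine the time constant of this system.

For H(s) = 1/(s + 1/τ), the pole is at -1/τ = -0.00962, so τ = 1/0.00962 = 104 s.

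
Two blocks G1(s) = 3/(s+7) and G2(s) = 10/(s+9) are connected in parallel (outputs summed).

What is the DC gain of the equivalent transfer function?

Parallel: G_eq = G1 + G2. DC gain = G1(0) + G2(0) = 3/7 + 10/9 = 0.4286 + 1.1111 = 1.5397.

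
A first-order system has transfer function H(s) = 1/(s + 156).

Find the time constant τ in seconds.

For H(s) = 1/(s + 1/τ), the pole is at -1/τ = -156, so τ = 1/156 = 0.0064 s.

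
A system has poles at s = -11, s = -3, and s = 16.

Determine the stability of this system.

Pole(s) at s = 16 are not in the left half-plane. System is unstable.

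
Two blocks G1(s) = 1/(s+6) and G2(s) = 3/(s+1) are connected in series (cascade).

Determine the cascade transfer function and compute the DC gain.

Series: multiply transfer functions. G_eq = 1/(s+6) × 3/(s+1) = 3/((s+6)(s+1)). DC gain = 3/(6×1) = 0.5.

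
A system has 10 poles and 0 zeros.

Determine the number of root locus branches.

Root locus has n branches where n = number of poles = 10.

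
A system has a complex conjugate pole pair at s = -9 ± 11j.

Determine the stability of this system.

Real part of poles is -9 (< 0, left half-plane). Stable.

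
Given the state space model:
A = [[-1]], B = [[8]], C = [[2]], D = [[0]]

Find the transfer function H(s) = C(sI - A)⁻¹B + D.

(sI - A)⁻¹ = 1/(s + 1). H(s) = 2 × 8/(s + 1) + 0 = 16/(s + 1).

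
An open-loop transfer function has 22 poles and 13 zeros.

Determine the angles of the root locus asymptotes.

n - m = 22 - 13 = 9. Angles: θk = (2k + 1)·180°/9 = 20°, 60°, 100°, 140°, 180°, 220°, 260°, 300°, 340°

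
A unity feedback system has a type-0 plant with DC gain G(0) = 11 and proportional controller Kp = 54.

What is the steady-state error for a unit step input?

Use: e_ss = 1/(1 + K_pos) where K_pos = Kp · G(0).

K_pos = Kp · G(0) = 54 × 11 = 594. e_ss = 1/(1 + 594) = 0.0017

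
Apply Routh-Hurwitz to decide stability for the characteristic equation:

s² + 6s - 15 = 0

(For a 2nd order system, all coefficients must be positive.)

Coefficients: 1, 6, -15. c=-15 not positive, so system is unstable.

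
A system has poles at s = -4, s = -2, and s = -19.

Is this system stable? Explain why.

All poles are in the left half-plane. System is stable.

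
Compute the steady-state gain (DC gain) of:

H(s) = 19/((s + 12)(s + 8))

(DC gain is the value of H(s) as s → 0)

DC gain = H(0) = 19/(12 × 8) = 19/96 = 0.1979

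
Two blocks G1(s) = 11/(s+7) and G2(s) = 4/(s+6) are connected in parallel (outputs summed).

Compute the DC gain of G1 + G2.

Parallel: G_eq = G1 + G2. DC gain = G1(0) + G2(0) = 11/7 + 4/6 = 1.5714 + 0.6667 = 2.2381.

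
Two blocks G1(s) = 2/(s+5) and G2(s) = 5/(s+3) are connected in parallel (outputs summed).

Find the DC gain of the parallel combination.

Parallel: G_eq = G1 + G2. DC gain = G1(0) + G2(0) = 2/5 + 5/3 = 0.4 + 1.6667 = 2.0667.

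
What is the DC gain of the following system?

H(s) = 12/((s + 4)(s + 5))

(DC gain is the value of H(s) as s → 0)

DC gain = H(0) = 12/(4 × 5) = 12/20 = 0.6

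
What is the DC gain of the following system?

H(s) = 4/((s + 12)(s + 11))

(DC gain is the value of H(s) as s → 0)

DC gain = H(0) = 4/(12 × 11) = 4/132 = 0.0303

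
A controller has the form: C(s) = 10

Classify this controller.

This is a Proportional (P) controller.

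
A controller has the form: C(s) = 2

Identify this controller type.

This is a Proportional (P) controller.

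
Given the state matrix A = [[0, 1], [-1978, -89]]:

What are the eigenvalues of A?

det(A - λI) = λ² - (-89)λ + 1978 = (λ - (-46))(λ - (-43)). Eigenvalues: -46, -43.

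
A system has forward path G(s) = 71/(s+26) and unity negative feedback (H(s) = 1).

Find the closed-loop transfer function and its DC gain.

T(s) = G/(1+GH) = [71/(s+26)] / [1 + 71/(s+26)] = 71/(s+26+71) = 71/(s+97). DC gain = 71/97 = 0.7320.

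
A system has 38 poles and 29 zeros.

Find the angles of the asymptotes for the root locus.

n - m = 38 - 29 = 9. Angles: θk = (2k + 1)·180°/9 = 20°, 60°, 100°, 140°, 180°, 220°, 260°, 300°, 340°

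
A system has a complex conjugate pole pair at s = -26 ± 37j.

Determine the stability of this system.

Real part of poles is -26 (< 0, left half-plane). Stable.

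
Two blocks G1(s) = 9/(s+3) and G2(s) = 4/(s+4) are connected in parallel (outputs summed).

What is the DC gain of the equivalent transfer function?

Parallel: G_eq = G1 + G2. DC gain = G1(0) + G2(0) = 9/3 + 4/4 = 3 + 1 = 4.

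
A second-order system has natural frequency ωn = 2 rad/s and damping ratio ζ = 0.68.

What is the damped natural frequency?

ωd = ωn√(1 - ζ²) = 2√(1 - 0.68²) = 1.47 rad/s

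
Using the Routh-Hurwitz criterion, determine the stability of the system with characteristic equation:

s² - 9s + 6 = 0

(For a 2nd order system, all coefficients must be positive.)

Coefficients: 1, -9, 6. b=-9 not positive, so system is unstable.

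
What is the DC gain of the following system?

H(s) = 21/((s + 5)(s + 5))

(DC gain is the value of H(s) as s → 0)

DC gain = H(0) = 21/(5 × 5) = 21/25 = 0.84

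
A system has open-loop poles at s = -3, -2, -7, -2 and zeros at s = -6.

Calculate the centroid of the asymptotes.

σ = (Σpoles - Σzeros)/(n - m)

σ = (Σpoles - Σzeros)/(n - m) = (-14 - (-6))/(4 - 1) = -8/3 = -2.67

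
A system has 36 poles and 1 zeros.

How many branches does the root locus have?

Root locus has n branches where n = number of poles = 36.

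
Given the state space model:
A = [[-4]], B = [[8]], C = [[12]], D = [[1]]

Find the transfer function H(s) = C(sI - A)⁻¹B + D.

(sI - A)⁻¹ = 1/(s + 4). H(s) = 12×8/(s + 4) + 1 = (s + 100)/(s + 4).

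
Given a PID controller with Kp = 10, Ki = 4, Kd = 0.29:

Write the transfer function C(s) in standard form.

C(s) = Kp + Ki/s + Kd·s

Substituting values: C(s) = 10 + 4/s + 0.29s = (0.29s² + 10s + 4)/s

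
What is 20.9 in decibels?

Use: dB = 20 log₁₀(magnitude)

dB = 20 log₁₀(20.9) = 26.4 dB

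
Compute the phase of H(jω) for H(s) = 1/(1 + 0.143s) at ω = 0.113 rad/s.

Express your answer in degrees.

Phase = -arctan(ωτ) = -arctan(0.113 × 0.143) = -0.9°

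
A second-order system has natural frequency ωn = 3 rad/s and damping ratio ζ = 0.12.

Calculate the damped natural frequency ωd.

ωd = ωn√(1 - ζ²) = 3√(1 - 0.12²) = 2.98 rad/s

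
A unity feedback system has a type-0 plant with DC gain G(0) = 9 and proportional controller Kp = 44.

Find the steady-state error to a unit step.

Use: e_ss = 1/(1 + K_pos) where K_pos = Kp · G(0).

K_pos = Kp · G(0) = 44 × 9 = 396. e_ss = 1/(1 + 396) = 0.0025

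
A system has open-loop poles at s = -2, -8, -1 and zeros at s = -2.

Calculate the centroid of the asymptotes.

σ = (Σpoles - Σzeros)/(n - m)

σ = (Σpoles - Σzeros)/(n - m) = (-11 - (-2))/(3 - 1) = -9/2 = -4.5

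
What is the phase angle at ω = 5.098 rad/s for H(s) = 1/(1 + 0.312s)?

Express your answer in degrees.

Phase = -arctan(ωτ) = -arctan(5.098 × 0.312) = -57.8°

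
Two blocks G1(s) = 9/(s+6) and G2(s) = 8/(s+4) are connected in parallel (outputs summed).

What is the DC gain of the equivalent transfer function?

Parallel: G_eq = G1 + G2. DC gain = G1(0) + G2(0) = 9/6 + 8/4 = 1.5 + 2 = 3.5.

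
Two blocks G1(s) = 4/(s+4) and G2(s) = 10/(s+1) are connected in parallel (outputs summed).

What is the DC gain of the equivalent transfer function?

Parallel: G_eq = G1 + G2. DC gain = G1(0) + G2(0) = 4/4 + 10/1 = 1 + 10 = 11.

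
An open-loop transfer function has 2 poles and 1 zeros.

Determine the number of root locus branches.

Root locus has n branches where n = number of poles = 2.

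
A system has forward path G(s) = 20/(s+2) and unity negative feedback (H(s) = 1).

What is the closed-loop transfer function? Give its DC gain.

T(s) = G/(1+GH) = [20/(s+2)] / [1 + 20/(s+2)] = 20/(s+2+20) = 20/(s+22). DC gain = 20/22 = 0.9091.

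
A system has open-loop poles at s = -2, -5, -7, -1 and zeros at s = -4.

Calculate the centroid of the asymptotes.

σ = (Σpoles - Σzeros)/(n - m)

σ = (Σpoles - Σzeros)/(n - m) = (-15 - (-4))/(4 - 1) = -11/3 = -3.67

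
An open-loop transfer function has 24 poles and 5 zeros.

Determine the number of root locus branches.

Root locus has n branches where n = number of poles = 24.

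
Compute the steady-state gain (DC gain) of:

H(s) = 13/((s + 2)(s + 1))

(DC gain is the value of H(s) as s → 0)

DC gain = H(0) = 13/(2 × 1) = 13/2 = 6.5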